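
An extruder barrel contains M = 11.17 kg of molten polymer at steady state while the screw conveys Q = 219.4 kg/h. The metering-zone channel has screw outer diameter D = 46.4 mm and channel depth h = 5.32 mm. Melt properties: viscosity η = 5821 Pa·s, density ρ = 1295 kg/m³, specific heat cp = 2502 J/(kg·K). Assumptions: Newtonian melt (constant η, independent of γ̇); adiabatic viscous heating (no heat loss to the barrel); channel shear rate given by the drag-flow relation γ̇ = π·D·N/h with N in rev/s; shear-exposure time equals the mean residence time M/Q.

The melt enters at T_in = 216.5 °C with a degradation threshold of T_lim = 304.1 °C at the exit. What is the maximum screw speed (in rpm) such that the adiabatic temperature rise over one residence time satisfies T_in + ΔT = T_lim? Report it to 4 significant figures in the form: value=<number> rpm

value=35.72 rpm

Convert throughput: Q = 219.4 kg/h = 219.4/3600 = 0.0609444 kg/s
t_res = M / Q_s = 11.17 / 0.0609444 = 183.282 s
Geometry in SI: D = 46.4 mm → 0.0464 m, h = 5.32 mm → 0.00532 m
Allowable rise: ΔT_a = T_lim − T_in = 304.1 − 216.5 = 87.6 K
γ̇_max² = ΔT_a·ρ·cp/(η·t_res) = 87.6·1295·2502/(5821·183.282) = 266.039 s⁻²
γ̇_max = sqrt(266.039) = 16.3107 s⁻¹
N_max = γ̇_max h / (πD) = 16.3107·0.00532/(π·0.0464) = 0.595273 rev/s → ×60 = 35.7164 rpm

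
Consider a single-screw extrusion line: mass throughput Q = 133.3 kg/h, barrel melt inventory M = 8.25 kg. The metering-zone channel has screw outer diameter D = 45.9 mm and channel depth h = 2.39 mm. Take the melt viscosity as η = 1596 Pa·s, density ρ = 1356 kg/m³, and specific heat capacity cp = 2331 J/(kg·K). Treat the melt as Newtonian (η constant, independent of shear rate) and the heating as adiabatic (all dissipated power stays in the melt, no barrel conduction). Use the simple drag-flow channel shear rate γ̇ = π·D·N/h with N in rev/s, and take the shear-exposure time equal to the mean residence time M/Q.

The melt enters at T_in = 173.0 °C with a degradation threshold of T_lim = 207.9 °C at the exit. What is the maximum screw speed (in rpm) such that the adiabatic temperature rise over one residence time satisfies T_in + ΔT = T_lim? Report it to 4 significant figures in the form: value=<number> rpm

value=17.52 rpm

Q_s = Q / 3600 = 133.3 / 3600 = 0.0370278 kg/s
t_res = M / Q_s = 8.25 / 0.0370278 = 222.806 s
Geometry in SI: D = 45.9 mm → 0.0459 m, h = 2.39 mm → 0.00239 m
Allowable rise: ΔT_a = T_lim − T_in = 207.9 − 173.0 = 34.9 K
γ̇_max² = ΔT_a·ρ·cp/(η·t_res) = 34.9·1356·2331/(1596·222.806) = 310.219 s⁻²
γ̇_max = sqrt(310.219) = 17.613 s⁻¹
Solve γ̇ = πDN/h for N: N_max = γ̇_max·h/(π·D) = 17.613 × 0.00239 / (π × 0.0459) = 0.291924 rev/s = 17.5154 rpm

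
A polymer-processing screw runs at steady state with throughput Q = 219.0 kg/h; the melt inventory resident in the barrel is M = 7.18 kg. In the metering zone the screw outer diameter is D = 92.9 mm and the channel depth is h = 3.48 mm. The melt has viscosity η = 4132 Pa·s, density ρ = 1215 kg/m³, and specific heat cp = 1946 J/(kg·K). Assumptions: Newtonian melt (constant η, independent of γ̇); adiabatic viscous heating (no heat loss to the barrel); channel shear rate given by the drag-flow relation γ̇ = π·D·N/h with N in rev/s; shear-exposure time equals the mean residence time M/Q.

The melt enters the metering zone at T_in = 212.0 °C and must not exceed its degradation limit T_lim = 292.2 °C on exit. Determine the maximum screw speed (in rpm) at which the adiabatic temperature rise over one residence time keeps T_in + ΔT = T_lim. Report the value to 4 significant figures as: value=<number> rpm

value=14.11 rpm

Throughput in SI: Q_s = 219.0 kg/h ÷ 3600 s/h = 0.0608333 kg/s
t_res = M / Q_s = 7.18 ÷ 0.0608333 = 118.027 s
Convert to metres: D = 0.0929 m, h = 0.00348 m
Allowable rise: ΔT_a = T_lim − T_in = 292.2 − 212.0 = 80.2 K
Invert ΔT = ηγ̇²t_res/(ρcp) for γ̇: γ̇_max² = ΔT_a ρ cp / (η t_res) = 80.2·1215·1946 / (4132·118.027) = 388.822 s⁻²
γ̇_max = √388.822 = 19.7186 s⁻¹
N_max = γ̇_max h / (πD) = 19.7186·0.00348/(π·0.0929) = 0.23512 rev/s → ×60 = 14.1072 rpm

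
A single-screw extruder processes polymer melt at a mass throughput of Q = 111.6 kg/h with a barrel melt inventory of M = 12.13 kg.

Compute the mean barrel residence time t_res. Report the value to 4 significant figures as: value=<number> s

value=391.3 s

Convert throughput: Q = 111.6 kg/h = 111.6/3600 = 0.031 kg/s
t_res = M / Q_s = 12.13 / 0.031 = 391.29 s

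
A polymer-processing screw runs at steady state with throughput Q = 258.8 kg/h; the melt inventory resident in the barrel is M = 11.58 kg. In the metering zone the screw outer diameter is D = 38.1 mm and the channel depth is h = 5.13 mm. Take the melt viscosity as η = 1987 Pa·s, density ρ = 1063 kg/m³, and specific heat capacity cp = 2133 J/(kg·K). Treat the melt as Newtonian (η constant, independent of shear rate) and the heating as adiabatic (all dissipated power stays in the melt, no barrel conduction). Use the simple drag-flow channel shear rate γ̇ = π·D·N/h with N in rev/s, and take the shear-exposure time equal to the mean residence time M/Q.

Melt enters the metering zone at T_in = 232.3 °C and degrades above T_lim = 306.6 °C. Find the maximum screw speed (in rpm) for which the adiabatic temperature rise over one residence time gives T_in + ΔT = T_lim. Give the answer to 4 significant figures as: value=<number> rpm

Throughput in SI: Q_s = 258.8 kg/h ÷ 3600 s/h = 0.0718889 kg/s
t_res = M / Q_s = 11.58 ÷ 0.0718889 = 161.082 s
D = 38.1 mm = 0.0381 m;  h = 5.13 mm = 0.00513 m
Allowable rise: ΔT_a = T_lim − T_in = 306.6 − 232.3 = 74.3 K
γ̇_max² = ΔT_a·ρ·cp/(η·t_res) = 74.3·1063·2133/(1987·161.082) = 526.342 s⁻²
γ̇_max = √526.342 = 22.9422 s⁻¹
N_max = γ̇_max·h / (π·D) = 22.9422 · 0.00513 / (π · 0.0381) = 0.983279 rev/s = 58.9967 rpm

value=59.00 rpm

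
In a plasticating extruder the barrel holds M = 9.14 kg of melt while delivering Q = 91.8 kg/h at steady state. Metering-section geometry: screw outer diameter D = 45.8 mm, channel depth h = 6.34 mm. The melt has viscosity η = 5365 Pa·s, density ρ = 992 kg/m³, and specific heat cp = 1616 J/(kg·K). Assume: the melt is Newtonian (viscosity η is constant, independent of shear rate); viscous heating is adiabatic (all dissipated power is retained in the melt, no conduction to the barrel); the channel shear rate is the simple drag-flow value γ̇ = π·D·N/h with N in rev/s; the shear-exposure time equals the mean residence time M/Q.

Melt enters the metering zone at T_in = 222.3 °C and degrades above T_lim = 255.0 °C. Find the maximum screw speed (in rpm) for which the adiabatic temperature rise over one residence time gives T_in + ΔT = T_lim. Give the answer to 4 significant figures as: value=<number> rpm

value=13.80 rpm

Q_s = Q / 3600 = 91.8 / 3600 = 0.0255 kg/s
t_res = M / Q_s = 9.14 / 0.0255 = 358.431 s
Geometry in SI: D = 45.8 mm → 0.0458 m, h = 6.34 mm → 0.00634 m
ΔT_a = T_lim − T_in = 255.0 − 222.3 = 32.7 K
γ̇_max² = ΔT_a·ρ·cp / (η·t_res) = [32.7 × 992 × 1616] / [5365 × 358.431] = 27.2599 s⁻²
γ̇_max = √27.2599 = 5.22111 s⁻¹
Solve γ̇ = πDN/h for N: N_max = γ̇_max·h/(π·D) = 5.22111 × 0.00634 / (π × 0.0458) = 0.230058 rev/s = 13.8035 rpm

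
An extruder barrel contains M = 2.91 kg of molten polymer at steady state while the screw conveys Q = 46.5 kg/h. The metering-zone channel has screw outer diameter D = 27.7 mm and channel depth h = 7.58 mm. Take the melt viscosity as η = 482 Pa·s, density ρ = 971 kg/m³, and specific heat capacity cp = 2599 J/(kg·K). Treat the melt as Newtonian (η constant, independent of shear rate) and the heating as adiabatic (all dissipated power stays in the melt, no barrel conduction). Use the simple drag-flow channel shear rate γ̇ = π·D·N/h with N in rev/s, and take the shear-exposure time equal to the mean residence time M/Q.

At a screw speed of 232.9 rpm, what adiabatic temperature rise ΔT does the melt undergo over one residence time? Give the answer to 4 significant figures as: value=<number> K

Q_s = Q / 3600 = 46.5 / 3600 = 0.0129167 kg/s
t_res = M / Q_s = 2.91 ÷ 0.0129167 = 225.29 s
Geometry in metres: D = 27.7 mm → 0.0277 m, h = 7.58 mm → 0.00758 m; screw speed N = 232.9 rpm = 3.88167 rev/s
γ̇ = π D N / h = (π)(0.0277)(3.88167) / 0.00758 = 44.5634 s⁻¹
ΔT = η·γ̇²·t_res / (ρ·cp) = 482 · (44.5634)² · 225.29 / (971 · 2599) = 85.4518 K

value=85.45 K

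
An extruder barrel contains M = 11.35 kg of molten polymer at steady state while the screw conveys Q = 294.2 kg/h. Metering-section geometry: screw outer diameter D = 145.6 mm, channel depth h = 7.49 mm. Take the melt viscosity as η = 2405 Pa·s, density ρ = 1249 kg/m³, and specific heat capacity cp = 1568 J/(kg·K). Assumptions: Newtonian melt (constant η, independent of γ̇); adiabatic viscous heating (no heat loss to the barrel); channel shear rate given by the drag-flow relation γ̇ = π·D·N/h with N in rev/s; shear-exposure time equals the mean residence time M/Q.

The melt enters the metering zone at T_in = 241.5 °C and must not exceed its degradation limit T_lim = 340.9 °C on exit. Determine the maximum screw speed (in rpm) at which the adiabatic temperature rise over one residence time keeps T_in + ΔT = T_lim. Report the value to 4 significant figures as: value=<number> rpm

value=23.72 rpm

Throughput in SI: Q_s = 294.2 kg/h ÷ 3600 s/h = 0.0817222 kg/s
t_res = M / Q_s = 11.35 / 0.0817222 = 138.885 s
Geometry in SI: D = 145.6 mm → 0.1456 m, h = 7.49 mm → 0.00749 m
Allowable rise: ΔT_a = T_lim − T_in = 340.9 − 241.5 = 99.4 K
γ̇_max² = ΔT_a·ρ·cp / (η·t_res) = [99.4 × 1249 × 1568] / [2405 × 138.885] = 582.806 s⁻²
γ̇_max = √582.806 = 24.1414 s⁻¹
N_max = γ̇_max·h / (π·D) = 24.1414 · 0.00749 / (π · 0.1456) = 0.395305 rev/s = 23.7183 rpm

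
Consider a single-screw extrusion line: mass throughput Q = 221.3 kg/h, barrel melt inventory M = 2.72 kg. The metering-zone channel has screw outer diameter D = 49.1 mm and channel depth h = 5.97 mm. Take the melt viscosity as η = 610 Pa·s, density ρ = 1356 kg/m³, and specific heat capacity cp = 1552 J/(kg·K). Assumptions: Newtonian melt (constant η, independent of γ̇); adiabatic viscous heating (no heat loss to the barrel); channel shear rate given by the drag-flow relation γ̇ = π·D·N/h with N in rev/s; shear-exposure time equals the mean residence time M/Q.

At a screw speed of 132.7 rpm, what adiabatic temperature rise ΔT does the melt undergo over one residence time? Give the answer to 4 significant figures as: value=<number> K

Q_s = Q / 3600 = 221.3 / 3600 = 0.0614722 kg/s
Mean residence time: t_res = M/Q_s = 2.72 kg / 0.0614722 kg/s = 44.2476 s
D = 49.1 mm = 0.0491 m;  h = 5.97 mm = 0.00597 m;  N = 132.7 rpm / 60 = 2.21167 rev/s
γ̇ = π·D·N / h = π · 0.0491 · 2.21167 / 0.00597 = 57.1448 s⁻¹
ΔT = η·γ̇²·t_res / (ρ·cp) = 610 · (57.1448)² · 44.2476 / (1356 · 1552) = 41.8815 K

value=41.88 K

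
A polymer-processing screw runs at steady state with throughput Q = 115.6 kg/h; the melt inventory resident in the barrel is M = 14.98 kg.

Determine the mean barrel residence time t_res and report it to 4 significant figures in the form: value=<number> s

value=466.5 s

Q_s = Q / 3600 = 115.6 / 3600 = 0.0321111 kg/s
t_res = M / Q_s = 14.98 / 0.0321111 = 466.505 s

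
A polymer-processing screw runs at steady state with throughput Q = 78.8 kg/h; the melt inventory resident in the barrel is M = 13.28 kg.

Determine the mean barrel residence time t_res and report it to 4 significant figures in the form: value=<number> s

value=606.7 s

Throughput in SI: Q_s = 78.8 kg/h ÷ 3600 s/h = 0.0218889 kg/s
Mean residence time: t_res = M/Q_s = 13.28 kg / 0.0218889 kg/s = 606.701 s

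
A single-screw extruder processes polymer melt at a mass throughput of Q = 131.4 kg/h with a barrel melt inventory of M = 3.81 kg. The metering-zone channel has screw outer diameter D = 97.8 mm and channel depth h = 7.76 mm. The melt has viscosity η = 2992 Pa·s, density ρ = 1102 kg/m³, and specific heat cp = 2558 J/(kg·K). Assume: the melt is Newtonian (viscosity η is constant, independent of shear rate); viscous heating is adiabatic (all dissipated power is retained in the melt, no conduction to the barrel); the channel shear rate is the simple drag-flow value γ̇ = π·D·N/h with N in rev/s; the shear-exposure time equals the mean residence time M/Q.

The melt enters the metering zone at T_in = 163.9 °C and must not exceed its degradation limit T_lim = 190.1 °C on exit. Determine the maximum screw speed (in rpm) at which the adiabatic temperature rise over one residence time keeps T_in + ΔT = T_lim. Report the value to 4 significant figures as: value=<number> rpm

value=23.30 rpm

Q_s = Q / 3600 = 131.4 / 3600 = 0.0365 kg/s
Mean residence time: t_res = M/Q_s = 3.81 kg / 0.0365 kg/s = 104.384 s
Convert to metres: D = 0.0978 m, h = 0.00776 m
ΔT_a = T_lim − T_in = 190.1 − 163.9 = 26.2 K
γ̇_max² = ΔT_a·ρ·cp/(η·t_res) = 26.2·1102·2558/(2992·104.384) = 236.477 s⁻²
γ̇_max = sqrt(236.477) = 15.3778 s⁻¹
N_max = γ̇_max h / (πD) = 15.3778·0.00776/(π·0.0978) = 0.38839 rev/s → ×60 = 23.3034 rpm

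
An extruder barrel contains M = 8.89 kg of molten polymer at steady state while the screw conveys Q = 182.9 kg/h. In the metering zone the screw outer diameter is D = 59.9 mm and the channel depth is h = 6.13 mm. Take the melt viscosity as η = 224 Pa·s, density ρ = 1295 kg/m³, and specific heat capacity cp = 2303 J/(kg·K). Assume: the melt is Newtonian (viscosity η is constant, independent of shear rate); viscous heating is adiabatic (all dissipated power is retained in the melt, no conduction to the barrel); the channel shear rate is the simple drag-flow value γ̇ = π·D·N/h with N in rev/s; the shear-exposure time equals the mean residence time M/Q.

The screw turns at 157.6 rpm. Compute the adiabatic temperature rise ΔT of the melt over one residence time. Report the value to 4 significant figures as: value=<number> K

Throughput in SI: Q_s = 182.9 kg/h ÷ 3600 s/h = 0.0508056 kg/s
t_res = M / Q_s = 8.89 / 0.0508056 = 174.981 s
Geometry in metres: D = 59.9 mm → 0.0599 m, h = 6.13 mm → 0.00613 m; screw speed N = 157.6 rpm = 2.62667 rev/s
γ̇ = π D N / h = (π)(0.0599)(2.62667) / 0.00613 = 80.6346 s⁻¹
ΔT = η·γ̇²·t_res / (ρ·cp) = 224 · (80.6346)² · 174.981 / (1295 · 2303) = 85.451 K

value=85.45 K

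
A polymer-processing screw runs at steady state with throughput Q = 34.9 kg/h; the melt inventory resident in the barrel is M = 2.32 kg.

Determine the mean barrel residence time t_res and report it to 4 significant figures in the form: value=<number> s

Q_s = Q / 3600 = 34.9 / 3600 = 0.00969444 kg/s
t_res = M / Q_s = 2.32 / 0.00969444 = 239.312 s

value=239.3 s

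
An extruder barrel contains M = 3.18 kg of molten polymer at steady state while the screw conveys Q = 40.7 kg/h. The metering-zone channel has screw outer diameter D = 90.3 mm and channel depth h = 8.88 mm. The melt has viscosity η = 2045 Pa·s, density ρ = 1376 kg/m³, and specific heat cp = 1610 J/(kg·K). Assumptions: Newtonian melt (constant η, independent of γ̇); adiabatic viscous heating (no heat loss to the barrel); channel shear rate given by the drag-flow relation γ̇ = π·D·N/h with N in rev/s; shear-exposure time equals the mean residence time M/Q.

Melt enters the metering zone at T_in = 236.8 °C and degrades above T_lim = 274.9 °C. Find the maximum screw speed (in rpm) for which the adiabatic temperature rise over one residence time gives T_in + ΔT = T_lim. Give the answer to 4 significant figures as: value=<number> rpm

value=22.75 rpm

Throughput in SI: Q_s = 40.7 kg/h ÷ 3600 s/h = 0.0113056 kg/s
Mean residence time: t_res = M/Q_s = 3.18 kg / 0.0113056 kg/s = 281.278 s
D = 90.3 mm = 0.0903 m;  h = 8.88 mm = 0.00888 m
ΔT_a = T_lim − T_in = 274.9 °C − 236.8 °C = 38.1 K
γ̇_max² = ΔT_a·ρ·cp/(η·t_res) = 38.1·1376·1610/(2045·281.278) = 146.737 s⁻²
Take the square root: γ̇_max = √(146.737) = 12.1135 s⁻¹
Solve γ̇ = πDN/h for N: N_max = γ̇_max·h/(π·D) = 12.1135 × 0.00888 / (π × 0.0903) = 0.37918 rev/s = 22.7508 rpm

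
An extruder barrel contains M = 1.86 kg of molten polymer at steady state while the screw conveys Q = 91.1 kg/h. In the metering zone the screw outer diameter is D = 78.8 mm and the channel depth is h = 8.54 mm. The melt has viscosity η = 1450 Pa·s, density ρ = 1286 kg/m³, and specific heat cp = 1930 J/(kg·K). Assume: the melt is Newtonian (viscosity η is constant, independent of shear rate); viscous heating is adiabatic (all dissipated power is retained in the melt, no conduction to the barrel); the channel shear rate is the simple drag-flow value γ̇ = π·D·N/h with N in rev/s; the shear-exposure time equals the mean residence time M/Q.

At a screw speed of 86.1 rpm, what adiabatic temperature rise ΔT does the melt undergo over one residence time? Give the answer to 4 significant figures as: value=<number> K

Throughput in SI: Q_s = 91.1 kg/h ÷ 3600 s/h = 0.0253056 kg/s
Mean residence time: t_res = M/Q_s = 1.86 kg / 0.0253056 kg/s = 73.5016 s
Convert to SI: D = 0.0788 m, h = 0.00854 m, N = 86.1/60 = 1.435 rev/s
γ̇ = π·D·N / h = π · 0.0788 · 1.435 / 0.00854 = 41.5978 s⁻¹
ΔT = η·γ̇²·t_res/(ρ·cp) = [1450 × 41.5978² × 73.5016] / [1286 × 1930] = 74.3031 K

value=74.30 K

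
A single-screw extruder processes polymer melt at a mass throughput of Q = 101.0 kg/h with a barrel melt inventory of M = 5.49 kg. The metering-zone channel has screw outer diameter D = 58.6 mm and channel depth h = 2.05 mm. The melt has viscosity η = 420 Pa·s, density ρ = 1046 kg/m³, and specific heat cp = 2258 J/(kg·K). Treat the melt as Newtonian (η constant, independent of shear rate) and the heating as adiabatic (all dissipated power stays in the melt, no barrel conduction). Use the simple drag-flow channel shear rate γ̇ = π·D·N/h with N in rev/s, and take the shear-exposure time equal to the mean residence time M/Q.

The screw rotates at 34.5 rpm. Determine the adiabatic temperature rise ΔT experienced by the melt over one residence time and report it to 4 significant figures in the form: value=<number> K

Throughput in SI: Q_s = 101.0 kg/h ÷ 3600 s/h = 0.0280556 kg/s
Mean residence time: t_res = M/Q_s = 5.49 kg / 0.0280556 kg/s = 195.683 s
Geometry in metres: D = 58.6 mm → 0.0586 m, h = 2.05 mm → 0.00205 m; screw speed N = 34.5 rpm = 0.575 rev/s
Shear rate: γ̇ = πDN/h = π·0.0586·0.575/0.00205 = 51.6371 s⁻¹
ΔT = η·γ̇²·t_res / (ρ·cp) = 420 · (51.6371)² · 195.683 / (1046 · 2258) = 92.7834 K

value=92.78 K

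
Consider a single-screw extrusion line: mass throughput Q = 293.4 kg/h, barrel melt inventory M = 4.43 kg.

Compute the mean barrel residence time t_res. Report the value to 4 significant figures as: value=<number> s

Throughput in SI: Q_s = 293.4 kg/h ÷ 3600 s/h = 0.0815 kg/s
t_res = M / Q_s = 4.43 ÷ 0.0815 = 54.3558 s

value=54.36 s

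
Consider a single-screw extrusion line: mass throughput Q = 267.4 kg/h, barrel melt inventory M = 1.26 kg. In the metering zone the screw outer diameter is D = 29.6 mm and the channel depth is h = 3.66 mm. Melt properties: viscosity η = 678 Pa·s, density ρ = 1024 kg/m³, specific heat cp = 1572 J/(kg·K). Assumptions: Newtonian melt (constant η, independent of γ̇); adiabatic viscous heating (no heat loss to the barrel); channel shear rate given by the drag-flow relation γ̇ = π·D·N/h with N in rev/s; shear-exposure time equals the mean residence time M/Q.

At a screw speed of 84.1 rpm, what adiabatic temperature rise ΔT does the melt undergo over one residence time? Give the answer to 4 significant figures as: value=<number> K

Q_s = Q / 3600 = 267.4 / 3600 = 0.0742778 kg/s
t_res = M / Q_s = 1.26 ÷ 0.0742778 = 16.9634 s
Convert to SI: D = 0.0296 m, h = 0.00366 m, N = 84.1/60 = 1.40167 rev/s
Shear rate: γ̇ = πDN/h = π·0.0296·1.40167/0.00366 = 35.6127 s⁻¹
ΔT = η·γ̇²·t_res/(ρ·cp) = [678 × 35.6127² × 16.9634] / [1024 × 1572] = 9.06148 K

value=9.061 K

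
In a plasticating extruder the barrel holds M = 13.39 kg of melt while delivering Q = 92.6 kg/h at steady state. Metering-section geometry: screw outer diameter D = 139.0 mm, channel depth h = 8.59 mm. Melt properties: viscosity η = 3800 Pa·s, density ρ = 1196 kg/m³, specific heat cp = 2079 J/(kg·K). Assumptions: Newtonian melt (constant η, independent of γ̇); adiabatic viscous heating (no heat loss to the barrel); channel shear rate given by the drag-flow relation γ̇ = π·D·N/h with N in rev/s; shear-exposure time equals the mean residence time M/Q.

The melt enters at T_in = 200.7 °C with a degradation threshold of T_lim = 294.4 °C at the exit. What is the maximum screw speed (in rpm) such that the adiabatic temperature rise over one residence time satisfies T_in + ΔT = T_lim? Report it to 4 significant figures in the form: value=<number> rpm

Q_s = Q / 3600 = 92.6 / 3600 = 0.0257222 kg/s
t_res = M / Q_s = 13.39 ÷ 0.0257222 = 520.562 s
Geometry in SI: D = 139.0 mm → 0.139 m, h = 8.59 mm → 0.00859 m
ΔT_a = T_lim − T_in = 294.4 °C − 200.7 °C = 93.7 K
γ̇_max² = ΔT_a·ρ·cp/(η·t_res) = 93.7·1196·2079/(3800·520.562) = 117.779 s⁻²
γ̇_max = sqrt(117.779) = 10.8526 s⁻¹
N_max = γ̇_max·h / (π·D) = 10.8526 · 0.00859 / (π · 0.139) = 0.213483 rev/s = 12.809 rpm

value=12.81 rpm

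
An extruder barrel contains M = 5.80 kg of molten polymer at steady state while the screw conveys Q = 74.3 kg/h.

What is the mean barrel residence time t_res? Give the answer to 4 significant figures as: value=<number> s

value=281.0 s

Throughput in SI: Q_s = 74.3 kg/h ÷ 3600 s/h = 0.0206389 kg/s
Mean residence time: t_res = M/Q_s = 5.80 kg / 0.0206389 kg/s = 281.023 s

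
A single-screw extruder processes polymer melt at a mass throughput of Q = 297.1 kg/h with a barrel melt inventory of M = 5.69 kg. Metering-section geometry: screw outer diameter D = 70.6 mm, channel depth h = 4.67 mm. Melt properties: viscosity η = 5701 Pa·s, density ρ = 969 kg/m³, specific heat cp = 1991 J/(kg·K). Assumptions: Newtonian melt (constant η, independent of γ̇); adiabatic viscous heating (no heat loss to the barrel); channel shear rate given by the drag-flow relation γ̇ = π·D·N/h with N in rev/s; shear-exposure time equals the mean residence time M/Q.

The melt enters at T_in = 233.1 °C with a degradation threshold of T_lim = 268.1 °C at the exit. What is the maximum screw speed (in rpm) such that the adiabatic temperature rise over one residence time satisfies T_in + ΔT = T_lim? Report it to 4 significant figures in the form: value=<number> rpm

Throughput in SI: Q_s = 297.1 kg/h ÷ 3600 s/h = 0.0825278 kg/s
Mean residence time: t_res = M/Q_s = 5.69 kg / 0.0825278 kg/s = 68.9465 s
Geometry in SI: D = 70.6 mm → 0.0706 m, h = 4.67 mm → 0.00467 m
ΔT_a = T_lim − T_in = 268.1 °C − 233.1 °C = 35 K
Invert ΔT = ηγ̇²t_res/(ρcp) for γ̇: γ̇_max² = ΔT_a ρ cp / (η t_res) = 35·969·1991 / (5701·68.9465) = 171.791 s⁻²
γ̇_max = √171.791 = 13.1069 s⁻¹
N_max = γ̇_max·h / (π·D) = 13.1069 · 0.00467 / (π · 0.0706) = 0.27597 rev/s = 16.5582 rpm

value=16.56 rpm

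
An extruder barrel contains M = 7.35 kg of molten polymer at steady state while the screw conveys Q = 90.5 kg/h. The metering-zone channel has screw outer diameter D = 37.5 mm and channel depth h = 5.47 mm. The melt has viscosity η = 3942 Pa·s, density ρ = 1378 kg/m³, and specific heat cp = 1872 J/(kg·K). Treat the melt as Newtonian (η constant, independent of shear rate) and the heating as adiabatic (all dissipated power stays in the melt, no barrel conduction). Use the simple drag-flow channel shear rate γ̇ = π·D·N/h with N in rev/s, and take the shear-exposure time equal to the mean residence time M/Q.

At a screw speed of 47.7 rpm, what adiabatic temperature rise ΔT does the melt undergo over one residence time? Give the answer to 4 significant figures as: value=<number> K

value=131.0 K

Convert throughput: Q = 90.5 kg/h = 90.5/3600 = 0.0251389 kg/s
Mean residence time: t_res = M/Q_s = 7.35 kg / 0.0251389 kg/s = 292.376 s
Geometry in metres: D = 37.5 mm → 0.0375 m, h = 5.47 mm → 0.00547 m; screw speed N = 47.7 rpm = 0.795 rev/s
γ̇ = π D N / h = (π)(0.0375)(0.795) / 0.00547 = 17.1223 s⁻¹
Adiabatic rise: ΔT = η γ̇² t_res / (ρ cp) = 3942·(17.1223)²·292.376 / (1378·1872) = 130.986 K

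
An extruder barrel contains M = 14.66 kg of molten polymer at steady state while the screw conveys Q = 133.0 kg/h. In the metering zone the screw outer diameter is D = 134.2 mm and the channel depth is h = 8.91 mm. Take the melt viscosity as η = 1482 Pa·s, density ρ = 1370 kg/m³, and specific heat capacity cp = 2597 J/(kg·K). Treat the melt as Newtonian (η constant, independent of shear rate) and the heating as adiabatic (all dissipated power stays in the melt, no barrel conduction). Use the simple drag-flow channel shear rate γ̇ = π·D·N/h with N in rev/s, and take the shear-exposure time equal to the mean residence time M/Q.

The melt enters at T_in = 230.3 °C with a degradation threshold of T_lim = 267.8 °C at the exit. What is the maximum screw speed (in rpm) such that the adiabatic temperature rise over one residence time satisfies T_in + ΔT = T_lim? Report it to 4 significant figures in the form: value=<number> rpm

value=19.10 rpm

Throughput in SI: Q_s = 133.0 kg/h ÷ 3600 s/h = 0.0369444 kg/s
Mean residence time: t_res = M/Q_s = 14.66 kg / 0.0369444 kg/s = 396.812 s
D = 134.2 mm = 0.1342 m;  h = 8.91 mm = 0.00891 m
Allowable rise: ΔT_a = T_lim − T_in = 267.8 − 230.3 = 37.5 K
Invert ΔT = ηγ̇²t_res/(ρcp) for γ̇: γ̇_max² = ΔT_a ρ cp / (η t_res) = 37.5·1370·2597 / (1482·396.812) = 226.877 s⁻²
γ̇_max = √226.877 = 15.0624 s⁻¹
Solve γ̇ = πDN/h for N: N_max = γ̇_max·h/(π·D) = 15.0624 × 0.00891 / (π × 0.1342) = 0.318325 rev/s = 19.0995 rpm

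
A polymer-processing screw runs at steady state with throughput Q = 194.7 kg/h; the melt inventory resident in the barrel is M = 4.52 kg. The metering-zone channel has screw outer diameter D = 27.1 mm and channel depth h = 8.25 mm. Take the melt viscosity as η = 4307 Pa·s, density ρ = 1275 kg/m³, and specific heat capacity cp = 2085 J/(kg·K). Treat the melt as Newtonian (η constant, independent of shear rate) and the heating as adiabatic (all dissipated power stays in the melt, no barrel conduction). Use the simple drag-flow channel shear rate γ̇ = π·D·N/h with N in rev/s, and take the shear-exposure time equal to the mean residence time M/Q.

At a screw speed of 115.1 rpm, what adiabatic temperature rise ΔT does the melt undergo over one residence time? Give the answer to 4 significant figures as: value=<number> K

value=53.07 K

Q_s = Q / 3600 = 194.7 / 3600 = 0.0540833 kg/s
Mean residence time: t_res = M/Q_s = 4.52 kg / 0.0540833 kg/s = 83.5747 s
Geometry in metres: D = 27.1 mm → 0.0271 m, h = 8.25 mm → 0.00825 m; screw speed N = 115.1 rpm = 1.91833 rev/s
γ̇ = π·D·N / h = π · 0.0271 · 1.91833 / 0.00825 = 19.7965 s⁻¹
ΔT = η·γ̇²·t_res/(ρ·cp) = [4307 × 19.7965² × 83.5747] / [1275 × 2085] = 53.0655 K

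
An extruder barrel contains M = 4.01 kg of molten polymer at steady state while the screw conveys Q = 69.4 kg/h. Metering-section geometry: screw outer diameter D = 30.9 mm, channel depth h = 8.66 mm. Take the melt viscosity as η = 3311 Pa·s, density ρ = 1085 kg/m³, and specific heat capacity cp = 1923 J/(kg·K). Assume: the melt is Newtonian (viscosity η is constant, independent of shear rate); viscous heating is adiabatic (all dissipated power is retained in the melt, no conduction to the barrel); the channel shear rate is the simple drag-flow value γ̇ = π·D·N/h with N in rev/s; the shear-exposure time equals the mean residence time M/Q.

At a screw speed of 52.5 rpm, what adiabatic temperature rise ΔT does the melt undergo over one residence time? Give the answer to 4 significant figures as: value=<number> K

value=31.76 K

Throughput in SI: Q_s = 69.4 kg/h ÷ 3600 s/h = 0.0192778 kg/s
Mean residence time: t_res = M/Q_s = 4.01 kg / 0.0192778 kg/s = 208.012 s
D = 30.9 mm = 0.0309 m;  h = 8.66 mm = 0.00866 m;  N = 52.5 rpm / 60 = 0.875 rev/s
Shear rate: γ̇ = πDN/h = π·0.0309·0.875/0.00866 = 9.80841 s⁻¹
ΔT = η·γ̇²·t_res / (ρ·cp) = 3311 · (9.80841)² · 208.012 / (1085 · 1923) = 31.7566 K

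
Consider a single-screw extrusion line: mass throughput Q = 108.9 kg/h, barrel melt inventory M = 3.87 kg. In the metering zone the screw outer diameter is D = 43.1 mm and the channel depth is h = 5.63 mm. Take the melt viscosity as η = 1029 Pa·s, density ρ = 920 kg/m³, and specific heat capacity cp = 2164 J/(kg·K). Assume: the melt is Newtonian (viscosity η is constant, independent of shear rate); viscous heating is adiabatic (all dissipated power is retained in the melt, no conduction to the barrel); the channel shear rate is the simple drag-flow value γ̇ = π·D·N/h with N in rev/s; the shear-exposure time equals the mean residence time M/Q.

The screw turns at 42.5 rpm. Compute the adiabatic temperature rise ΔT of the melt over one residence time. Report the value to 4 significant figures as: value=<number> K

value=19.19 K

Convert throughput: Q = 108.9 kg/h = 108.9/3600 = 0.03025 kg/s
t_res = M / Q_s = 3.87 ÷ 0.03025 = 127.934 s
D = 43.1 mm = 0.0431 m;  h = 5.63 mm = 0.00563 m;  N = 42.5 rpm / 60 = 0.708333 rev/s
γ̇ = π·D·N / h = π · 0.0431 · 0.708333 / 0.00563 = 17.0356 s⁻¹
Adiabatic rise: ΔT = η γ̇² t_res / (ρ cp) = 1029·(17.0356)²·127.934 / (920·2164) = 19.1897 K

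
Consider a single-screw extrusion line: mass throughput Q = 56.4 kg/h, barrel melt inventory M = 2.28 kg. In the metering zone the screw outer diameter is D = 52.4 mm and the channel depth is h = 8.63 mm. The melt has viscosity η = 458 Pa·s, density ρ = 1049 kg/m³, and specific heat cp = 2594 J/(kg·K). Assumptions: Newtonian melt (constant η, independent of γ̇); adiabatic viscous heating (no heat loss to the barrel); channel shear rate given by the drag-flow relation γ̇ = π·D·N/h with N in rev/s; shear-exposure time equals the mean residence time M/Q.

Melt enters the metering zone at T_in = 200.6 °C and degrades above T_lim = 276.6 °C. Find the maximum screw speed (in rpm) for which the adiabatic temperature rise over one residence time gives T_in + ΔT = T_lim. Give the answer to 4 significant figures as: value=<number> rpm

value=175.2 rpm

Convert throughput: Q = 56.4 kg/h = 56.4/3600 = 0.0156667 kg/s
Mean residence time: t_res = M/Q_s = 2.28 kg / 0.0156667 kg/s = 145.532 s
Geometry in SI: D = 52.4 mm → 0.0524 m, h = 8.63 mm → 0.00863 m
ΔT_a = T_lim − T_in = 276.6 °C − 200.6 °C = 76 K
γ̇_max² = ΔT_a·ρ·cp / (η·t_res) = [76 × 1049 × 2594] / [458 × 145.532] = 3102.67 s⁻²
γ̇_max = √3102.67 = 55.7016 s⁻¹
Solve γ̇ = πDN/h for N: N_max = γ̇_max·h/(π·D) = 55.7016 × 0.00863 / (π × 0.0524) = 2.9201 rev/s = 175.206 rpm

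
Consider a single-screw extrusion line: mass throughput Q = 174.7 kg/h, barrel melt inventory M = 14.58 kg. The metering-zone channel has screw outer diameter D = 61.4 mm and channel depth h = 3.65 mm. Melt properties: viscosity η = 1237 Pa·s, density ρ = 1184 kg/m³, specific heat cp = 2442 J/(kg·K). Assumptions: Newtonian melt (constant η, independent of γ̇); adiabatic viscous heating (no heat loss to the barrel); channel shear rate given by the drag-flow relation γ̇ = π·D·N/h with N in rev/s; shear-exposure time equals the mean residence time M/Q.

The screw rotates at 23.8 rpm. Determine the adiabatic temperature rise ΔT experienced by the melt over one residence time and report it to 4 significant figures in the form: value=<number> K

value=56.49 K

Q_s = Q / 3600 = 174.7 / 3600 = 0.0485278 kg/s
t_res = M / Q_s = 14.58 ÷ 0.0485278 = 300.446 s
Convert to SI: D = 0.0614 m, h = 0.00365 m, N = 23.8/60 = 0.396667 rev/s
γ̇ = π·D·N / h = π · 0.0614 · 0.396667 / 0.00365 = 20.9629 s⁻¹
ΔT = η·γ̇²·t_res / (ρ·cp) = 1237 · (20.9629)² · 300.446 / (1184 · 2442) = 56.4861 K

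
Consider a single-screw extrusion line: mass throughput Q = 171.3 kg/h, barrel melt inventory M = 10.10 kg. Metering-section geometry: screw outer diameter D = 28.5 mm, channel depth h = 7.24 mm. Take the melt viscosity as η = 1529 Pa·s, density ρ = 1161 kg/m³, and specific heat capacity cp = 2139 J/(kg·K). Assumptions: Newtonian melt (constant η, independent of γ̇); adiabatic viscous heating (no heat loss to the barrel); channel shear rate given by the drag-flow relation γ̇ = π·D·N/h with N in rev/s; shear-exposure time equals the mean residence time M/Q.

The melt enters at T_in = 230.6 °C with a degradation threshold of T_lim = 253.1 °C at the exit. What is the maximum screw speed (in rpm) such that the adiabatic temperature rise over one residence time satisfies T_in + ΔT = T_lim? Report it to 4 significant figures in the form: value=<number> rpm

value=63.66 rpm

Q_s = Q / 3600 = 171.3 / 3600 = 0.0475833 kg/s
t_res = M / Q_s = 10.10 ÷ 0.0475833 = 212.259 s
Geometry in SI: D = 28.5 mm → 0.0285 m, h = 7.24 mm → 0.00724 m
ΔT_a = T_lim − T_in = 253.1 °C − 230.6 °C = 22.5 K
γ̇_max² = ΔT_a·ρ·cp/(η·t_res) = 22.5·1161·2139/(1529·212.259) = 172.168 s⁻²
γ̇_max = sqrt(172.168) = 13.1213 s⁻¹
N_max = γ̇_max h / (πD) = 13.1213·0.00724/(π·0.0285) = 1.06101 rev/s → ×60 = 63.6606 rpm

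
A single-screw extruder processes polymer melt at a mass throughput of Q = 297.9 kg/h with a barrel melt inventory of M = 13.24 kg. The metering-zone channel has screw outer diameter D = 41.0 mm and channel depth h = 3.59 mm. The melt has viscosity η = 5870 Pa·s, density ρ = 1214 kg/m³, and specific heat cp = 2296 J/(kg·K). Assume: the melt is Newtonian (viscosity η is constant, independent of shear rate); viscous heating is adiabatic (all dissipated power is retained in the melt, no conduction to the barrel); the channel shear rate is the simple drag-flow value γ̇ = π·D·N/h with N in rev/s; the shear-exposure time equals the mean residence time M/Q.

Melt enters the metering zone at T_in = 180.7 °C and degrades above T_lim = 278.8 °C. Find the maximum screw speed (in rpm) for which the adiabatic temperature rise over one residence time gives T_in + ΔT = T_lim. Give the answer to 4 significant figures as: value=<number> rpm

Q_s = Q / 3600 = 297.9 / 3600 = 0.08275 kg/s
t_res = M / Q_s = 13.24 / 0.08275 = 160 s
D = 41.0 mm = 0.041 m;  h = 3.59 mm = 0.00359 m
ΔT_a = T_lim − T_in = 278.8 − 180.7 = 98.1 K
γ̇_max² = ΔT_a·ρ·cp/(η·t_res) = 98.1·1214·2296/(5870·160) = 291.14 s⁻²
γ̇_max = sqrt(291.14) = 17.0628 s⁻¹
N_max = γ̇_max h / (πD) = 17.0628·0.00359/(π·0.041) = 0.475567 rev/s → ×60 = 28.534 rpm

value=28.53 rpm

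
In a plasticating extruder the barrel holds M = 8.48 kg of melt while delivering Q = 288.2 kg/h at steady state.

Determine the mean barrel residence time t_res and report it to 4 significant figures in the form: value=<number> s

Convert throughput: Q = 288.2 kg/h = 288.2/3600 = 0.0800556 kg/s
Mean residence time: t_res = M/Q_s = 8.48 kg / 0.0800556 kg/s = 105.926 s

value=105.9 s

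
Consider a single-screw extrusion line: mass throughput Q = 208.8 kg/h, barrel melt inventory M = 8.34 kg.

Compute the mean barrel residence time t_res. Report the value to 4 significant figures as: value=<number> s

Throughput in SI: Q_s = 208.8 kg/h ÷ 3600 s/h = 0.058 kg/s
Mean residence time: t_res = M/Q_s = 8.34 kg / 0.058 kg/s = 143.793 s

value=143.8 s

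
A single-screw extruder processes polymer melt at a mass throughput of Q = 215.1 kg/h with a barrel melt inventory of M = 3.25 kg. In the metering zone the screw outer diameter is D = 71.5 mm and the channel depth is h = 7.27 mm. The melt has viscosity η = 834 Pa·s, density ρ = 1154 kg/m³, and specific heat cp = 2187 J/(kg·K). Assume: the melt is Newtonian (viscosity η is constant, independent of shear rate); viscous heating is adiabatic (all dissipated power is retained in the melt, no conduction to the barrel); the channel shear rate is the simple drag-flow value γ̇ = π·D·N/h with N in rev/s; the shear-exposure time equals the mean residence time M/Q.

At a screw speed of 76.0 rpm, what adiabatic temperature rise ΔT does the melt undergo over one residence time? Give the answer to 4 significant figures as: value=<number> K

value=27.53 K

Q_s = Q / 3600 = 215.1 / 3600 = 0.05975 kg/s
t_res = M / Q_s = 3.25 ÷ 0.05975 = 54.3933 s
D = 71.5 mm = 0.0715 m;  h = 7.27 mm = 0.00727 m;  N = 76.0 rpm / 60 = 1.26667 rev/s
Shear rate: γ̇ = πDN/h = π·0.0715·1.26667/0.00727 = 39.1367 s⁻¹
ΔT = η·γ̇²·t_res/(ρ·cp) = [834 × 39.1367² × 54.3933] / [1154 × 2187] = 27.5312 K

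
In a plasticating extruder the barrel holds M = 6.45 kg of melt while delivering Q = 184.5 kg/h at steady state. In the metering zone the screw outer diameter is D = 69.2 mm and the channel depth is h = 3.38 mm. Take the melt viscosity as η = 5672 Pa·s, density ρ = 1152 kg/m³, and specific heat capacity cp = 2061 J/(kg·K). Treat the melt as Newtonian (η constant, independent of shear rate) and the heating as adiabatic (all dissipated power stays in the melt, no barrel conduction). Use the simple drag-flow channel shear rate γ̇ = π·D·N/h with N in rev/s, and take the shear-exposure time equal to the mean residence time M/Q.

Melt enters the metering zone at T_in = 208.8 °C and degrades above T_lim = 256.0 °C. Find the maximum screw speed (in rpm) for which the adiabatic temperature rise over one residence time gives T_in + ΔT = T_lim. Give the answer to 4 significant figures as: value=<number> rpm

Throughput in SI: Q_s = 184.5 kg/h ÷ 3600 s/h = 0.05125 kg/s
Mean residence time: t_res = M/Q_s = 6.45 kg / 0.05125 kg/s = 125.854 s
Geometry in SI: D = 69.2 mm → 0.0692 m, h = 3.38 mm → 0.00338 m
Allowable rise: ΔT_a = T_lim − T_in = 256.0 − 208.8 = 47.2 K
γ̇_max² = ΔT_a·ρ·cp/(η·t_res) = 47.2·1152·2061/(5672·125.854) = 156.989 s⁻²
Take the square root: γ̇_max = √(156.989) = 12.5295 s⁻¹
Solve γ̇ = πDN/h for N: N_max = γ̇_max·h/(π·D) = 12.5295 × 0.00338 / (π × 0.0692) = 0.194803 rev/s = 11.6882 rpm

value=11.69 rpm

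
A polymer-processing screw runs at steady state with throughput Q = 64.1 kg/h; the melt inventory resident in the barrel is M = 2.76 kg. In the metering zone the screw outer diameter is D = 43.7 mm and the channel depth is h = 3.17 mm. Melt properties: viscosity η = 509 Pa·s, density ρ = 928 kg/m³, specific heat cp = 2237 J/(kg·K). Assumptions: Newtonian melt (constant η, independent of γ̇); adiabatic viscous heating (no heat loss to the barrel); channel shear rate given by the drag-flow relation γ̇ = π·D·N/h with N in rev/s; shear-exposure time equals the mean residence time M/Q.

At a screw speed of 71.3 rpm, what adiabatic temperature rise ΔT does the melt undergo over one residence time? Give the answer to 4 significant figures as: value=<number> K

value=100.7 K

Throughput in SI: Q_s = 64.1 kg/h ÷ 3600 s/h = 0.0178056 kg/s
t_res = M / Q_s = 2.76 ÷ 0.0178056 = 155.008 s
D = 43.7 mm = 0.0437 m;  h = 3.17 mm = 0.00317 m;  N = 71.3 rpm / 60 = 1.18833 rev/s
γ̇ = π·D·N / h = π · 0.0437 · 1.18833 / 0.00317 = 51.4648 s⁻¹
ΔT = η·γ̇²·t_res/(ρ·cp) = [509 × 51.4648² × 155.008] / [928 × 2237] = 100.665 K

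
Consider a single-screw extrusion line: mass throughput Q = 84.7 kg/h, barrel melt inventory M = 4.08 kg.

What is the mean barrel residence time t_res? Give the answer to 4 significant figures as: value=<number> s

value=173.4 s

Q_s = Q / 3600 = 84.7 / 3600 = 0.0235278 kg/s
t_res = M / Q_s = 4.08 ÷ 0.0235278 = 173.412 s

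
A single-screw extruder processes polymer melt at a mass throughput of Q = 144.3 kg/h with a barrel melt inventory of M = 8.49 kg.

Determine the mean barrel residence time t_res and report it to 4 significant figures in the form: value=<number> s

Convert throughput: Q = 144.3 kg/h = 144.3/3600 = 0.0400833 kg/s
Mean residence time: t_res = M/Q_s = 8.49 kg / 0.0400833 kg/s = 211.809 s

value=211.8 s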